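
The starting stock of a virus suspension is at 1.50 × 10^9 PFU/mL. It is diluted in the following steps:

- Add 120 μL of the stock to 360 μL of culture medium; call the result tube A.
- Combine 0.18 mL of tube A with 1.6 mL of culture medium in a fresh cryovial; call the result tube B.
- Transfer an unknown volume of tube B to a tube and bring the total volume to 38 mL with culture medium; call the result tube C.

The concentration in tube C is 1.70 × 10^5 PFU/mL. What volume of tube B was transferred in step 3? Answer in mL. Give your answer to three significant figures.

Step 1: 120 μL + 360 μL = 480 μL total → factor 480/120 = 4
Step 2: 0.18 mL + 1.6 mL = 1.78 mL total → factor 1.78/0.18 = 9.8889
Step 3: v brought to 38 mL → factor = 38 mL/v
Product of known-step factors = 39.556
Overall factor = 1.50 × 10^9 PFU/mL / (1.70 × 10^5 PFU/mL) = 8823.5
Step-3 factor = 8823.5 / 39.556 = 223.07
v = 38 mL / 223.07 = 0.170 mL

0.170 mL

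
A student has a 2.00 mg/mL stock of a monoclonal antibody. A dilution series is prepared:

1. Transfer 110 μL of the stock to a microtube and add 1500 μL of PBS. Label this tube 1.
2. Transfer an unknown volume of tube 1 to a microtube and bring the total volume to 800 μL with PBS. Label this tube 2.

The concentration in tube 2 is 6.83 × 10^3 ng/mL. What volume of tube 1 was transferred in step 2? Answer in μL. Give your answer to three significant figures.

40.0 μL

Step 1: 110 μL + 1500 μL = 1610 μL total → factor 1610/110 = 14.636
Step 2: v brought to 800 μL → factor = 800 μL/v
Product of known-step factors = 14.636
Overall factor = 2.00 mg/mL / (6.83 × 10^3 ng/mL) = 292.83
Step-2 factor = 292.83 / 14.636 = 20.007
v = 800 μL / 20.007 = 40.0 μL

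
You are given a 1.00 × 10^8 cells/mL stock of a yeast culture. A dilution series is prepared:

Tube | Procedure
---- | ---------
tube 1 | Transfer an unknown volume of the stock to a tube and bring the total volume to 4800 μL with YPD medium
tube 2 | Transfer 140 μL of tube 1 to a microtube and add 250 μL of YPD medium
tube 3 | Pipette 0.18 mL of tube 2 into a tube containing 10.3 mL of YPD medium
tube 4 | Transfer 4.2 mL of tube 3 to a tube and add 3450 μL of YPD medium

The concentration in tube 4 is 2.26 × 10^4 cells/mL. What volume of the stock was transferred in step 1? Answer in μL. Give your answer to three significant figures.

320 μL

Step 1: v brought to 4800 μL → factor = 4800 μL/v
Step 2: 140 μL + 250 μL = 390 μL total → factor 390/140 = 2.7857
Step 3: 0.18 mL + 10.3 mL = 10.48 mL total → factor 10.48/0.18 = 58.222
Step 4: 4.2 mL + 3450 μL = 7.65 mL total → factor 7.65/4.2 = 1.8214
Product of known-step factors = 295.42
Overall factor = 1.00 × 10^8 cells/mL / (2.26 × 10^4 cells/mL) = 4424.8
Step-1 factor = 4424.8 / 295.42 = 14.978
v = 4800 μL / 14.978 = 320 μL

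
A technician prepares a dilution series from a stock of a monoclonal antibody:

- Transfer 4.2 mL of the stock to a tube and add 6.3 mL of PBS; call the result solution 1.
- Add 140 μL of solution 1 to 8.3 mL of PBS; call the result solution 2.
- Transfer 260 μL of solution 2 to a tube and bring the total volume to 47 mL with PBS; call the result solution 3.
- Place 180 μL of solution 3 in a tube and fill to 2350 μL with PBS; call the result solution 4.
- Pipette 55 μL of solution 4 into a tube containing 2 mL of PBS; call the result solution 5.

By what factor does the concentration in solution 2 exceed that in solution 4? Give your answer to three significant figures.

2.36 × 10^3

Step 1: 4.2 mL + 6.3 mL = 10.5 mL total → factor 10.5/4.2 = 2.5
Step 2: 140 μL + 8.3 mL = 8440 μL total → factor 8440/140 = 60.286
Step 3: 260 μL brought to 47 mL → factor 47000/260 = 180.77
Step 4: 180 μL brought to 2350 μL → factor 2350/180 = 13.056
Dilution factor to solution 2 = 150.71; to solution 4 = 3.5569 × 10^5
[solution 2]/[solution 4] = (factor to solution 4)/(factor to solution 2) = 3.5569 × 10^5/150.71 = 2.36 × 10^3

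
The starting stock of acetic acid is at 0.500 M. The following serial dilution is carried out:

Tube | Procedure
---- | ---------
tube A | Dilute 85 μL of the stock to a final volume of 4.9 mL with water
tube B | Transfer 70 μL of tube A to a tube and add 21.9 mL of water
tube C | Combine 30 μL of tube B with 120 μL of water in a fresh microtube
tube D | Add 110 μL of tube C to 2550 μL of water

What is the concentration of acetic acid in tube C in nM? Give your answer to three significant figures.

Step 1: 85 μL brought to 4.9 mL → factor 4900/85 = 57.647
Step 2: 70 μL + 21.9 mL = 21970 μL total → factor 21970/70 = 313.86
Step 3: 30 μL + 120 μL = 150 μL total → factor 150/30 = 5
Dilution factor through tube C = 57.647 × 313.86 × 5 = 90465
[tube C] = 0.500 M / 90465 = 5.527 × 10^-6 M = 5.53 × 10^3 nM

5.53 × 10^3 nM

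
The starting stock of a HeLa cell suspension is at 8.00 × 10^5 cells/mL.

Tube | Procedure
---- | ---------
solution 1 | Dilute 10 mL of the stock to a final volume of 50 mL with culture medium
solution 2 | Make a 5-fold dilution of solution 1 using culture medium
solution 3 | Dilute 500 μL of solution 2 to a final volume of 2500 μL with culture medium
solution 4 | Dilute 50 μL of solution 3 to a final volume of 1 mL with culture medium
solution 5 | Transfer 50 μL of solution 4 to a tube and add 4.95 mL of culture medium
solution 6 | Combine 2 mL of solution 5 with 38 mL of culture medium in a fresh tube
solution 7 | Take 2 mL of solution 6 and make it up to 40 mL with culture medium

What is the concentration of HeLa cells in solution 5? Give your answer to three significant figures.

3.20 cells/mL

Step 1: 10 mL brought to 50 mL → factor 50/10 = 5
Step 2: 5-fold → factor 5
Step 3: 500 μL brought to 2500 μL → factor 2500/500 = 5
Step 4: 50 μL brought to 1 mL → factor 1000/50 = 20
Step 5: 50 μL + 4.95 mL = 5000 μL total → factor 5000/50 = 100
Dilution factor through solution 5 = 5 × 5 × 5 × 20 × 100 = 2.5 × 10^5
[solution 5] = 8.00 × 10^5 cells/mL / 2.5 × 10^5 = 3.20 cells/mL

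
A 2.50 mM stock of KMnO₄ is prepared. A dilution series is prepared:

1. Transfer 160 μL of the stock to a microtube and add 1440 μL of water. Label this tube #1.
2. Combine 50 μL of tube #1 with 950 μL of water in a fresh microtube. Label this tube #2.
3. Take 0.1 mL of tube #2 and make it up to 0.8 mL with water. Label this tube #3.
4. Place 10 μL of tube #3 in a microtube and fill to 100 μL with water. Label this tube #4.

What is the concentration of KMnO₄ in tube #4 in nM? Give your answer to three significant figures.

Step 1: 160 μL + 1440 μL = 1600 μL total → factor 1600/160 = 10
Step 2: 50 μL + 950 μL = 1000 μL total → factor 1000/50 = 20
Step 3: 0.1 mL brought to 0.8 mL → factor 0.8/0.1 = 8
Step 4: 10 μL brought to 100 μL → factor 100/10 = 10
Overall dilution factor = 10 × 20 × 8 × 10 = 16000
Final = 2.50 mM / 16000 = 0.0001563 mM = 156 nM

156 nM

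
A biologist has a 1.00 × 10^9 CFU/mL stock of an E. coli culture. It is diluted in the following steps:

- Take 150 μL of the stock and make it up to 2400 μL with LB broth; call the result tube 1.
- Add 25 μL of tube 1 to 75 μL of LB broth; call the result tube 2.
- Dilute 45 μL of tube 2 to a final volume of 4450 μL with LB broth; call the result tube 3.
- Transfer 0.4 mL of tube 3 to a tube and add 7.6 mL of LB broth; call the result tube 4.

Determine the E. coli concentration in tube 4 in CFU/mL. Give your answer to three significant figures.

Step 1: 150 μL brought to 2400 μL → factor 2400/150 = 16
Step 2: 25 μL + 75 μL = 100 μL total → factor 100/25 = 4
Step 3: 45 μL brought to 4450 μL → factor 4450/45 = 98.889
Step 4: 0.4 mL + 7.6 mL = 8 mL total → factor 8/0.4 = 20
Overall dilution factor = 16 × 4 × 98.889 × 20 = 1.2658 × 10^5
Final = 1.00 × 10^9 CFU/mL / 1.2658 × 10^5 = 7.90 × 10^3 CFU/mL

7.90 × 10^3 CFU/mL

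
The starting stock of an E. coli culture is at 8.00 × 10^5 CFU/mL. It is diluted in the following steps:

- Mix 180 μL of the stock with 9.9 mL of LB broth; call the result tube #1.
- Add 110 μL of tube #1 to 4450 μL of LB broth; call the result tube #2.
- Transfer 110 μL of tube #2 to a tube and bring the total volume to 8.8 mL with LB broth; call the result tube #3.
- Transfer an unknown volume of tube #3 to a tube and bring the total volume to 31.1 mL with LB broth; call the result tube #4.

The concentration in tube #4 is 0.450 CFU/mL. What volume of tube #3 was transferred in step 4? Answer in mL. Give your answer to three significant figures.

Step 1: 180 μL + 9.9 mL = 10080 μL total → factor 10080/180 = 56
Step 2: 110 μL + 4450 μL = 4560 μL total → factor 4560/110 = 41.455
Step 3: 110 μL brought to 8.8 mL → factor 8800/110 = 80
Step 4: v brought to 31.1 mL → factor = 31.1 mL/v
Product of known-step factors = 1.8572 × 10^5
Overall factor = 8.00 × 10^5 CFU/mL / (0.450 CFU/mL) = 1.7778 × 10^6
Step-4 factor = 1.7778 × 10^6 / 1.8572 × 10^5 = 9.5725
v = 31.1 mL / 9.5725 = 3.25 mL

3.25 mL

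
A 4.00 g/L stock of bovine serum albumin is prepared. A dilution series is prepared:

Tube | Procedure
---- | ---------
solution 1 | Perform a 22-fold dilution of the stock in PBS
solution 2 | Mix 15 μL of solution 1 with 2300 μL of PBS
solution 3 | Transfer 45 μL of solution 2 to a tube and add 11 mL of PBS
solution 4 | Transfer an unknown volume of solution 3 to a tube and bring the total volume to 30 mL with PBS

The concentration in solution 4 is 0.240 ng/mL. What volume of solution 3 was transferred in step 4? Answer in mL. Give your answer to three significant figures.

Step 1: 22-fold → factor 22
Step 2: 15 μL + 2300 μL = 2315 μL total → factor 2315/15 = 154.33
Step 3: 45 μL + 11 mL = 11045 μL total → factor 11045/45 = 245.44
Step 4: v brought to 30 mL → factor = 30 mL/v
Product of known-step factors = 8.3337 × 10^5
Overall factor = 4.00 g/L / (0.240 ng/mL) = 1.6667 × 10^7
Step-4 factor = 1.6667 × 10^7 / 8.3337 × 10^5 = 19.999
v = 30 mL / 19.999 = 1.50 mL

1.50 mL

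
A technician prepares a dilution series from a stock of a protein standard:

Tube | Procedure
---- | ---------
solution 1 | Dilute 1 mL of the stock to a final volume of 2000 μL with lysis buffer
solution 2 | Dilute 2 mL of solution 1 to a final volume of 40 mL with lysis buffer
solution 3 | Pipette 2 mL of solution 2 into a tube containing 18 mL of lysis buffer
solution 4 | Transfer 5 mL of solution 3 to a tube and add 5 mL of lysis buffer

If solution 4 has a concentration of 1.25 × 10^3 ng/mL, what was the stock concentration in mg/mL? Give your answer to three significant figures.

Step 1: 1 mL brought to 2000 μL → factor 2/1 = 2
Step 2: 2 mL brought to 40 mL → factor 40/2 = 20
Step 3: 2 mL + 18 mL = 20 mL total → factor 20/2 = 10
Step 4: 5 mL + 5 mL = 10 mL total → factor 10/5 = 2
Overall dilution factor = 2 × 20 × 10 × 2 = 800
Stock = 1.25 × 10^3 ng/mL × 800 = 1.000 × 10^6 ng/mL = 1.00 mg/mL

1.00 mg/mL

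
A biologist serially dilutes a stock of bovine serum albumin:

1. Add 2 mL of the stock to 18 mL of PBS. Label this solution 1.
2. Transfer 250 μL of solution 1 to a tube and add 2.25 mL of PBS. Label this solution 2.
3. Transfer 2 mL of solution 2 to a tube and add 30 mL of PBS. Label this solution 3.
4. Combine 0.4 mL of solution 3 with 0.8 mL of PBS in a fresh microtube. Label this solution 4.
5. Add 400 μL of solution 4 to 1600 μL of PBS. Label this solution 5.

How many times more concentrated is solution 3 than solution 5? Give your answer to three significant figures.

15.0

Step 1: 2 mL + 18 mL = 20 mL total → factor 20/2 = 10
Step 2: 250 μL + 2.25 mL = 2500 μL total → factor 2500/250 = 10
Step 3: 2 mL + 30 mL = 32 mL total → factor 32/2 = 16
Step 4: 0.4 mL + 0.8 mL = 1.2 mL total → factor 1.2/0.4 = 3
Step 5: 400 μL + 1600 μL = 2000 μL total → factor 2000/400 = 5
Dilution factor to solution 3 = 1600; to solution 5 = 24000
[solution 3]/[solution 5] = (factor to solution 5)/(factor to solution 3) = 24000/1600 = 15.0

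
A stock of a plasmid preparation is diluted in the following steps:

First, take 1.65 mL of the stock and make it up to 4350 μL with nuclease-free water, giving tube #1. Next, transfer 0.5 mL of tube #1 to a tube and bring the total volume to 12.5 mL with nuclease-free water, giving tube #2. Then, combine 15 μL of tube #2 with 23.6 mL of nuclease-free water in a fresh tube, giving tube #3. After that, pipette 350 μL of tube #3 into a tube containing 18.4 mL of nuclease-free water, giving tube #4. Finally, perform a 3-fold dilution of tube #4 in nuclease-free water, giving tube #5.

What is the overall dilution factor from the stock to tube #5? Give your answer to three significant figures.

Step 1: 1.65 mL brought to 4350 μL → factor 4.35/1.65 = 2.6364
Step 2: 0.5 mL brought to 12.5 mL → factor 12.5/0.5 = 25
Step 3: 15 μL + 23.6 mL = 23615 μL total → factor 23615/15 = 1574.3
Step 4: 350 μL + 18.4 mL = 18750 μL total → factor 18750/350 = 53.571
Step 5: 3-fold → factor 3
Overall dilution factor = 2.6364 × 25 × 1574.3 × 53.571 × 3 = 1.6676 × 10^7

1.67 × 10^7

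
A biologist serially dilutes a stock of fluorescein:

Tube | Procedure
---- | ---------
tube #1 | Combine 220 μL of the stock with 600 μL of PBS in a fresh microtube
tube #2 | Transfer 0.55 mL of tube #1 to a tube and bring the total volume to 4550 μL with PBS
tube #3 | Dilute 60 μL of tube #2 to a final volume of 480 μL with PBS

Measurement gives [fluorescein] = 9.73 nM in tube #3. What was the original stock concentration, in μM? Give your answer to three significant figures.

2.40 μM

Step 1: 220 μL + 600 μL = 820 μL total → factor 820/220 = 3.7273
Step 2: 0.55 mL brought to 4550 μL → factor 4.55/0.55 = 8.2727
Step 3: 60 μL brought to 480 μL → factor 480/60 = 8
Overall dilution factor = 3.7273 × 8.2727 × 8 = 246.68
Stock = 9.73 nM × 246.68 = 2400 nM = 2.40 μM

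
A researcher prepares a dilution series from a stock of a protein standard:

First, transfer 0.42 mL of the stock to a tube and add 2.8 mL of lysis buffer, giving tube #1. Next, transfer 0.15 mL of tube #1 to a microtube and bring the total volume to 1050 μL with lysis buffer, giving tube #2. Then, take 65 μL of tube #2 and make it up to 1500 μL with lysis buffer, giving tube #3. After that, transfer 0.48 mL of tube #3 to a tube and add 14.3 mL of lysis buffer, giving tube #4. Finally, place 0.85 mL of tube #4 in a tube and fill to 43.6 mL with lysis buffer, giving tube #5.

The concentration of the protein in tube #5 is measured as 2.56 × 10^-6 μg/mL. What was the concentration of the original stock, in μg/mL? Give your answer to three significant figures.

Step 1: 0.42 mL + 2.8 mL = 3.22 mL total → factor 3.22/0.42 = 7.6667
Step 2: 0.15 mL brought to 1050 μL → factor 1.05/0.15 = 7
Step 3: 65 μL brought to 1500 μL → factor 1500/65 = 23.077
Step 4: 0.48 mL + 14.3 mL = 14.78 mL total → factor 14.78/0.48 = 30.792
Step 5: 0.85 mL brought to 43.6 mL → factor 43.6/0.85 = 51.294
Overall dilution factor = 7.6667 × 7 × 23.077 × 30.792 × 51.294 = 1.9561 × 10^6
Stock = 2.56 × 10^-6 μg/mL × 1.9561 × 10^6 = 5.01 μg/mL

5.01 μg/mL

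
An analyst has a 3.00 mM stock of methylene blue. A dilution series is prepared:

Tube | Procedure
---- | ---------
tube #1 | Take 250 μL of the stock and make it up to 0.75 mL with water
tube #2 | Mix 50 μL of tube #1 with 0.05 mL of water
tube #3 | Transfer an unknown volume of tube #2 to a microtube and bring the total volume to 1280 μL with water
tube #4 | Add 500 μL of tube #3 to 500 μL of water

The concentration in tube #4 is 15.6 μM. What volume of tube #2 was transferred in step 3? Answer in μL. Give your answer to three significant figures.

Step 1: 250 μL brought to 0.75 mL → factor 750/250 = 3
Step 2: 50 μL + 0.05 mL = 100 μL total → factor 100/50 = 2
Step 3: v brought to 1280 μL → factor = 1280 μL/v
Step 4: 500 μL + 500 μL = 1000 μL total → factor 1000/500 = 2
Product of known-step factors = 12
Overall factor = 3.00 mM / (15.6 μM) = 192.31
Step-3 factor = 192.31 / 12 = 16.026
v = 1280 μL / 16.026 = 79.9 μL

79.9 μL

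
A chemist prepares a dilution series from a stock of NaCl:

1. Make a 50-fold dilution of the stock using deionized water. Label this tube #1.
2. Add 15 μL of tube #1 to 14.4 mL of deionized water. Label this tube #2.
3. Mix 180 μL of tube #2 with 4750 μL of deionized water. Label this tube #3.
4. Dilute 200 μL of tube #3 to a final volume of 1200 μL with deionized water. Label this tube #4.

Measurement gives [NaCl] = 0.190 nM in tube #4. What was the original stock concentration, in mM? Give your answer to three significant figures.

1.50 mM

Step 1: 50-fold → factor 50
Step 2: 15 μL + 14.4 mL = 14415 μL total → factor 14415/15 = 961
Step 3: 180 μL + 4750 μL = 4930 μL total → factor 4930/180 = 27.389
Step 4: 200 μL brought to 1200 μL → factor 1200/200 = 6
Overall dilution factor = 50 × 961 × 27.389 × 6 = 7.8962 × 10^6
Stock = 0.190 nM × 7.8962 × 10^6 = 1.500 × 10^6 nM = 1.50 mM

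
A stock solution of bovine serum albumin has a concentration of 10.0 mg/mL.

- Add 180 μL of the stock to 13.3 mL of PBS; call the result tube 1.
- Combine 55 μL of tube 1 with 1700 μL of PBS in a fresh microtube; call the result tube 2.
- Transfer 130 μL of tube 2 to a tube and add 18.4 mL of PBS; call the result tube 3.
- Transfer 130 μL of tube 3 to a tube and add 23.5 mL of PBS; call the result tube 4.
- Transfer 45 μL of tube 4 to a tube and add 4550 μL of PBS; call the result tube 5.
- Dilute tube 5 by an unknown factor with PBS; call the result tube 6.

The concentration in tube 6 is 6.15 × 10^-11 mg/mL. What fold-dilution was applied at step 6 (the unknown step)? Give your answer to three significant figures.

25.7-fold

Step 1: 180 μL + 13.3 mL = 13480 μL total → factor 13480/180 = 74.889
Step 2: 55 μL + 1700 μL = 1755 μL total → factor 1755/55 = 31.909
Step 3: 130 μL + 18.4 mL = 18530 μL total → factor 18530/130 = 142.54
Step 4: 130 μL + 23.5 mL = 23630 μL total → factor 23630/130 = 181.77
Step 5: 45 μL + 4550 μL = 4595 μL total → factor 4595/45 = 102.11
Step 6: unknown factor x
Product of known-step factors = 6.322 × 10^9
Overall factor = 10.0 mg/mL / (6.15 × 10^-11 mg/mL) = 1.626 × 10^11
x = 1.626 × 10^11 / 6.322 × 10^9 = 25.7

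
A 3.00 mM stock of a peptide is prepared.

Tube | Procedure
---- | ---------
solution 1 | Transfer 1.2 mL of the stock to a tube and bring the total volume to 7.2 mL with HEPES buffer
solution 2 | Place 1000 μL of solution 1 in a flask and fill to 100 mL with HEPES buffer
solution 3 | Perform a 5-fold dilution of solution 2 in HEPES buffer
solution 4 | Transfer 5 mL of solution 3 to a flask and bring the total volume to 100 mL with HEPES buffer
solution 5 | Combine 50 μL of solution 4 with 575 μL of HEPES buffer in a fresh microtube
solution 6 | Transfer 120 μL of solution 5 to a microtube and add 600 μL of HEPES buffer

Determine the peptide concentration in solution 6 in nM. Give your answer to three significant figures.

Step 1: 1.2 mL brought to 7.2 mL → factor 7.2/1.2 = 6
Step 2: 1000 μL brought to 100 mL → factor 1 × 10^5/1000 = 100
Step 3: 5-fold → factor 5
Step 4: 5 mL brought to 100 mL → factor 100/5 = 20
Step 5: 50 μL + 575 μL = 625 μL total → factor 625/50 = 12.5
Step 6: 120 μL + 600 μL = 720 μL total → factor 720/120 = 6
Overall dilution factor = 6 × 100 × 5 × 20 × 12.5 × 6 = 4.5 × 10^6
Final = 3.00 mM / 4.5 × 10^6 = 6.667 × 10^-7 mM = 0.667 nM

0.667 nM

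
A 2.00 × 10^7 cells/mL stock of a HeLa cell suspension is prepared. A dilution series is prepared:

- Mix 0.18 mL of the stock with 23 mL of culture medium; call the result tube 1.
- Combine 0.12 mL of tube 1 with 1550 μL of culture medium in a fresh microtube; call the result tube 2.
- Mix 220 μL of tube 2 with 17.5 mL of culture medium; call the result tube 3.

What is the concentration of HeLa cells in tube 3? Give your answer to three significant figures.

139 cells/mL

Step 1: 0.18 mL + 23 mL = 23.18 mL total → factor 23.18/0.18 = 128.78
Step 2: 0.12 mL + 1550 μL = 1.67 mL total → factor 1.67/0.12 = 13.917
Step 3: 220 μL + 17.5 mL = 17720 μL total → factor 17720/220 = 80.545
Overall dilution factor = 128.78 × 13.917 × 80.545 = 1.4435 × 10^5
Final = 2.00 × 10^7 cells/mL / 1.4435 × 10^5 = 139 cells/mL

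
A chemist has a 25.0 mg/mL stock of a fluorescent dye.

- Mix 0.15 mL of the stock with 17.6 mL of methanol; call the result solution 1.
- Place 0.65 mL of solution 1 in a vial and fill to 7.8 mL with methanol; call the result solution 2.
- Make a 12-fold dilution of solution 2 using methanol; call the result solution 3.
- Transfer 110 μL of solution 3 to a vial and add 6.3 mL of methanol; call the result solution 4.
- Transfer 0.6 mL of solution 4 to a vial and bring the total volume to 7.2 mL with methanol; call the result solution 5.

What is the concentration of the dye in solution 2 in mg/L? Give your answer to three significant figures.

17.6 mg/L

Step 1: 0.15 mL + 17.6 mL = 17.75 mL total → factor 17.75/0.15 = 118.33
Step 2: 0.65 mL brought to 7.8 mL → factor 7.8/0.65 = 12
Dilution factor through solution 2 = 118.33 × 12 = 1420
[solution 2] = 25.0 mg/mL / 1420 = 0.01761 mg/mL = 17.6 mg/L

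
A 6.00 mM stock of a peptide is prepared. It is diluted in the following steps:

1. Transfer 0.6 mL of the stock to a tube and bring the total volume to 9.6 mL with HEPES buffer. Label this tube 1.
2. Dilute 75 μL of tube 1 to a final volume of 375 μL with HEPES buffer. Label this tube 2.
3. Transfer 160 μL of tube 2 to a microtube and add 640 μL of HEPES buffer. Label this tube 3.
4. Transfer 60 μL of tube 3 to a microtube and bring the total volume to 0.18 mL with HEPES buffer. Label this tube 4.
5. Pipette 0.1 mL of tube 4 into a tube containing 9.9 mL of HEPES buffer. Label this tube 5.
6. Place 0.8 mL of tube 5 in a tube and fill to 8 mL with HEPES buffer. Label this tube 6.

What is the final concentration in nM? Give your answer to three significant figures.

Step 1: 0.6 mL brought to 9.6 mL → factor 9.6/0.6 = 16
Step 2: 75 μL brought to 375 μL → factor 375/75 = 5
Step 3: 160 μL + 640 μL = 800 μL total → factor 800/160 = 5
Step 4: 60 μL brought to 0.18 mL → factor 180/60 = 3
Step 5: 0.1 mL + 9.9 mL = 10 mL total → factor 10/0.1 = 100
Step 6: 0.8 mL brought to 8 mL → factor 8/0.8 = 10
Overall dilution factor = 16 × 5 × 5 × 3 × 100 × 10 = 1.2 × 10^6
Final = 6.00 mM / 1.2 × 10^6 = 5.000 × 10^-6 mM = 5.00 nM

5.00 nM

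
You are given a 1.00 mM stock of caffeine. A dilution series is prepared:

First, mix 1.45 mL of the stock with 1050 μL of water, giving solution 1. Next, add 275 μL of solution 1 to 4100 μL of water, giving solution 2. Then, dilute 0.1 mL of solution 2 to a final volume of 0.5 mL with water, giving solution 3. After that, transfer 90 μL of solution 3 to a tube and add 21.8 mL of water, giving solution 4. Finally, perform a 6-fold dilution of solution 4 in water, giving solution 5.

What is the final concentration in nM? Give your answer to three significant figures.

5.00 nM

Step 1: 1.45 mL + 1050 μL = 2.5 mL total → factor 2.5/1.45 = 1.7241
Step 2: 275 μL + 4100 μL = 4375 μL total → factor 4375/275 = 15.909
Step 3: 0.1 mL brought to 0.5 mL → factor 0.5/0.1 = 5
Step 4: 90 μL + 21.8 mL = 21890 μL total → factor 21890/90 = 243.22
Step 5: 6-fold → factor 6
Overall dilution factor = 1.7241 × 15.909 × 5 × 243.22 × 6 = 2.0014 × 10^5
Final = 1.00 mM / 2.0014 × 10^5 = 4.996 × 10^-6 mM = 5.00 nM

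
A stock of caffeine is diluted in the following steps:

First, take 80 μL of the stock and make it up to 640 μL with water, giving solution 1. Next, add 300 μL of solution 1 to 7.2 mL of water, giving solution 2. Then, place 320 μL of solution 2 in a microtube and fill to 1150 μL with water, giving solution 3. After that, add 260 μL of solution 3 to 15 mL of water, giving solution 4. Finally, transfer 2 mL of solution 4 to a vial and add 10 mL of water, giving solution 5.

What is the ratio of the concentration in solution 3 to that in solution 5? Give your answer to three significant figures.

352

Step 1: 80 μL brought to 640 μL → factor 640/80 = 8
Step 2: 300 μL + 7.2 mL = 7500 μL total → factor 7500/300 = 25
Step 3: 320 μL brought to 1150 μL → factor 1150/320 = 3.5938
Step 4: 260 μL + 15 mL = 15260 μL total → factor 15260/260 = 58.692
Step 5: 2 mL + 10 mL = 12 mL total → factor 12/2 = 6
Dilution factor to solution 3 = 718.75; to solution 5 = 2.5311 × 10^5
[solution 3]/[solution 5] = (factor to solution 5)/(factor to solution 3) = 2.5311 × 10^5/718.75 = 352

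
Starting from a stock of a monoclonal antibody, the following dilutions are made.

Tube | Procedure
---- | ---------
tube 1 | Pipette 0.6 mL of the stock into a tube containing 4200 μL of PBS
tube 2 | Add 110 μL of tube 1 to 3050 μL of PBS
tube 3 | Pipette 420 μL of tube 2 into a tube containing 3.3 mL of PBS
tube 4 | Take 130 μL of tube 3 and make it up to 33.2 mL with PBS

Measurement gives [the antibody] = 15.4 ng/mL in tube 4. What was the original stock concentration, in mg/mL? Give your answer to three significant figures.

Step 1: 0.6 mL + 4200 μL = 4.8 mL total → factor 4.8/0.6 = 8
Step 2: 110 μL + 3050 μL = 3160 μL total → factor 3160/110 = 28.727
Step 3: 420 μL + 3.3 mL = 3720 μL total → factor 3720/420 = 8.8571
Step 4: 130 μL brought to 33.2 mL → factor 33200/130 = 255.38
Overall dilution factor = 8 × 28.727 × 8.8571 × 255.38 = 5.1984 × 10^5
Stock = 15.4 ng/mL × 5.1984 × 10^5 = 8.006 × 10^6 ng/mL = 8.01 mg/mL

8.01 mg/mL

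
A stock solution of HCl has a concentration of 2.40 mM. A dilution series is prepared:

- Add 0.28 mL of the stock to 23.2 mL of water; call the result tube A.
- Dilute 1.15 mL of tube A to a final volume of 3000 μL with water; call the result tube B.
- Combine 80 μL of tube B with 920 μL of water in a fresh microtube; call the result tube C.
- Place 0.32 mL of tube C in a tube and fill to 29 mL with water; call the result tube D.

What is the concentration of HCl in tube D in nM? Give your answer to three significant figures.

9.68 nM

Step 1: 0.28 mL + 23.2 mL = 23.48 mL total → factor 23.48/0.28 = 83.857
Step 2: 1.15 mL brought to 3000 μL → factor 3/1.15 = 2.6087
Step 3: 80 μL + 920 μL = 1000 μL total → factor 1000/80 = 12.5
Step 4: 0.32 mL brought to 29 mL → factor 29/0.32 = 90.625
Overall dilution factor = 83.857 × 2.6087 × 12.5 × 90.625 = 2.4781 × 10^5
Final = 2.40 mM / 2.4781 × 10^5 = 9.685 × 10^-6 mM = 9.68 nM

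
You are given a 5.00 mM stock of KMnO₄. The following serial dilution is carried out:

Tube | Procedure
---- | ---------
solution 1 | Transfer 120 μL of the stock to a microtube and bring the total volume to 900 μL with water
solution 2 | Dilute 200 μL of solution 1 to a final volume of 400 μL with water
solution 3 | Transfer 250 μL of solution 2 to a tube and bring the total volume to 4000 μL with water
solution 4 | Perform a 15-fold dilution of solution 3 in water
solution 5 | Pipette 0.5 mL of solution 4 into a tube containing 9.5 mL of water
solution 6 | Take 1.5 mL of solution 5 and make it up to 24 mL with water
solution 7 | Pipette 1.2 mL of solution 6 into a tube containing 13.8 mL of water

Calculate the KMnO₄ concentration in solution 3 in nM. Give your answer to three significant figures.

Step 1: 120 μL brought to 900 μL → factor 900/120 = 7.5
Step 2: 200 μL brought to 400 μL → factor 400/200 = 2
Step 3: 250 μL brought to 4000 μL → factor 4000/250 = 16
Dilution factor through solution 3 = 7.5 × 2 × 16 = 240
[solution 3] = 5.00 mM / 240 = 0.02083 mM = 2.08 × 10^4 nM

2.08 × 10^4 nM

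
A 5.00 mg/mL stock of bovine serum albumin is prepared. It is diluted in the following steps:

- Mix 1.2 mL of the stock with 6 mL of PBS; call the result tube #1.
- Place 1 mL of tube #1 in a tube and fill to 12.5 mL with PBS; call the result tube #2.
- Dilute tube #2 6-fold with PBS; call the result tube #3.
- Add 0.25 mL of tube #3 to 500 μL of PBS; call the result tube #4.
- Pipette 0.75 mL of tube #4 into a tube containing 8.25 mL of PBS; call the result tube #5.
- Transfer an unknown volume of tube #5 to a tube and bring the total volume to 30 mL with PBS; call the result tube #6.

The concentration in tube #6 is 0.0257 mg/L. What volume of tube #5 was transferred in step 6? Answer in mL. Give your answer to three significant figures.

Step 1: 1.2 mL + 6 mL = 7.2 mL total → factor 7.2/1.2 = 6
Step 2: 1 mL brought to 12.5 mL → factor 12.5/1 = 12.5
Step 3: 6-fold → factor 6
Step 4: 0.25 mL + 500 μL = 0.75 mL total → factor 0.75/0.25 = 3
Step 5: 0.75 mL + 8.25 mL = 9 mL total → factor 9/0.75 = 12
Step 6: v brought to 30 mL → factor = 30 mL/v
Product of known-step factors = 16200
Overall factor = 5.00 mg/mL / (0.0257 mg/L) = 1.9455 × 10^5
Step-6 factor = 1.9455 × 10^5 / 16200 = 12.009
v = 30 mL / 12.009 = 2.50 mL

2.50 mL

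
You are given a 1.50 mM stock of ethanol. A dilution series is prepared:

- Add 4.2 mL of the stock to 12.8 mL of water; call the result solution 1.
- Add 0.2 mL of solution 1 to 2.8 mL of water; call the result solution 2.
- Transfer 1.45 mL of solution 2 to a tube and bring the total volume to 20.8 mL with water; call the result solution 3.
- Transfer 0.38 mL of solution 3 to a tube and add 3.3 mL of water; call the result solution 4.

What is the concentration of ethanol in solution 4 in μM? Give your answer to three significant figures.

0.178 μM

Step 1: 4.2 mL + 12.8 mL = 17 mL total → factor 17/4.2 = 4.0476
Step 2: 0.2 mL + 2.8 mL = 3 mL total → factor 3/0.2 = 15
Step 3: 1.45 mL brought to 20.8 mL → factor 20.8/1.45 = 14.345
Step 4: 0.38 mL + 3.3 mL = 3.68 mL total → factor 3.68/0.38 = 9.6842
Overall dilution factor = 4.0476 × 15 × 14.345 × 9.6842 = 8434.3
Final = 1.50 mM / 8434.3 = 0.0001778 mM = 0.178 μM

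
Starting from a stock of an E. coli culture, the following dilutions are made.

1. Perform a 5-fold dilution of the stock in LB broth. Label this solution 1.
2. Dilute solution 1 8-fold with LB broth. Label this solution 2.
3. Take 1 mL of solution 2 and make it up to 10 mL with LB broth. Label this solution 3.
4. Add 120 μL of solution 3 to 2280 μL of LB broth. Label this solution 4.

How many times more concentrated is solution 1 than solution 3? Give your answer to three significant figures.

Step 1: 5-fold → factor 5
Step 2: 8-fold → factor 8
Step 3: 1 mL brought to 10 mL → factor 10/1 = 10
Dilution factor to solution 1 = 5; to solution 3 = 400
[solution 1]/[solution 3] = (factor to solution 3)/(factor to solution 1) = 400/5 = 80.0

80.0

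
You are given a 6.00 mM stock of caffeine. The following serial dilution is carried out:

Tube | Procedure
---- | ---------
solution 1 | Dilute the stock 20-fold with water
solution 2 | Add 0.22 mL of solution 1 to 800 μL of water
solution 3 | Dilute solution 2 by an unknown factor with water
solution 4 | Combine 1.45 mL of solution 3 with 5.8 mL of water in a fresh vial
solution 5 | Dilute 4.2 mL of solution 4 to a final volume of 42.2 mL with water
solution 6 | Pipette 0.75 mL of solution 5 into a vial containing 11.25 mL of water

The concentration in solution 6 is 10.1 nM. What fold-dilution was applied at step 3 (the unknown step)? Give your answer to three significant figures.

Step 1: 20-fold → factor 20
Step 2: 0.22 mL + 800 μL = 1.02 mL total → factor 1.02/0.22 = 4.6364
Step 3: unknown factor x
Step 4: 1.45 mL + 5.8 mL = 7.25 mL total → factor 7.25/1.45 = 5
Step 5: 4.2 mL brought to 42.2 mL → factor 42.2/4.2 = 10.048
Step 6: 0.75 mL + 11.25 mL = 12 mL total → factor 12/0.75 = 16
Product of known-step factors = 74535
Overall factor = 6.00 mM / (10.1 nM) = 5.9406 × 10^5
x = 5.9406 × 10^5 / 74535 = 7.97

7.97-fold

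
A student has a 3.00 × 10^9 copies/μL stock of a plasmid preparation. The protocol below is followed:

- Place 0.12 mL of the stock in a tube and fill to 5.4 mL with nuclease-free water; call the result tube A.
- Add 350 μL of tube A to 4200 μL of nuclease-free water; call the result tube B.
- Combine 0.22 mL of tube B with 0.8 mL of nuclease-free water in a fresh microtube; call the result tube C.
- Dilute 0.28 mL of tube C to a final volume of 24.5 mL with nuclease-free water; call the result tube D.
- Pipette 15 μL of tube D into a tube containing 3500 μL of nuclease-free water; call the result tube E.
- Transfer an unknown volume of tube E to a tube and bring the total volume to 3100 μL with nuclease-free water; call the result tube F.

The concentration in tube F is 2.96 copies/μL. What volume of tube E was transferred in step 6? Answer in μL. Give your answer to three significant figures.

170 μL

Step 1: 0.12 mL brought to 5.4 mL → factor 5.4/0.12 = 45
Step 2: 350 μL + 4200 μL = 4550 μL total → factor 4550/350 = 13
Step 3: 0.22 mL + 0.8 mL = 1.02 mL total → factor 1.02/0.22 = 4.6364
Step 4: 0.28 mL brought to 24.5 mL → factor 24.5/0.28 = 87.5
Step 5: 15 μL + 3500 μL = 3515 μL total → factor 3515/15 = 234.33
Step 6: v brought to 3100 μL → factor = 3100 μL/v
Product of known-step factors = 5.5613 × 10^7
Overall factor = 3.00 × 10^9 copies/μL / (2.96 copies/μL) = 1.0135 × 10^9
Step-6 factor = 1.0135 × 10^9 / 5.5613 × 10^7 = 18.224
v = 3100 μL / 18.224 = 170 μL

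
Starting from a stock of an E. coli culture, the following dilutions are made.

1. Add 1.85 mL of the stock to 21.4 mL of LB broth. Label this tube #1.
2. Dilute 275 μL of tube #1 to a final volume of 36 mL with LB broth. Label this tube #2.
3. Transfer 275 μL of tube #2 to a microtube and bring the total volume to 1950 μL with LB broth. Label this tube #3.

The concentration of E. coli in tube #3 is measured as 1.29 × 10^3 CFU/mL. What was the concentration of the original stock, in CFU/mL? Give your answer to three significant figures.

Step 1: 1.85 mL + 21.4 mL = 23.25 mL total → factor 23.25/1.85 = 12.568
Step 2: 275 μL brought to 36 mL → factor 36000/275 = 130.91
Step 3: 275 μL brought to 1950 μL → factor 1950/275 = 7.0909
Overall dilution factor = 12.568 × 130.91 × 7.0909 = 11666
Stock = 1.29 × 10^3 CFU/mL × 11666 = 1.50 × 10^7 CFU/mL

1.50 × 10^7 CFU/mL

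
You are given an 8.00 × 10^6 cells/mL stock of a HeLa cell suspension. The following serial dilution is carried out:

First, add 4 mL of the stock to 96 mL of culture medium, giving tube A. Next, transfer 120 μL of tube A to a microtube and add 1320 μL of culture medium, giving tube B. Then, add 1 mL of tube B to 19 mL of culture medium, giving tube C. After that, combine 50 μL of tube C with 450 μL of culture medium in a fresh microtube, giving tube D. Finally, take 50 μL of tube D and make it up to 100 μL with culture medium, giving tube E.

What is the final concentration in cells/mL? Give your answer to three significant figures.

66.7 cells/mL

Step 1: 4 mL + 96 mL = 100 mL total → factor 100/4 = 25
Step 2: 120 μL + 1320 μL = 1440 μL total → factor 1440/120 = 12
Step 3: 1 mL + 19 mL = 20 mL total → factor 20/1 = 20
Step 4: 50 μL + 450 μL = 500 μL total → factor 500/50 = 10
Step 5: 50 μL brought to 100 μL → factor 100/50 = 2
Overall dilution factor = 25 × 12 × 20 × 10 × 2 = 1.2 × 10^5
Final = 8.00 × 10^6 cells/mL / 1.2 × 10^5 = 66.7 cells/mL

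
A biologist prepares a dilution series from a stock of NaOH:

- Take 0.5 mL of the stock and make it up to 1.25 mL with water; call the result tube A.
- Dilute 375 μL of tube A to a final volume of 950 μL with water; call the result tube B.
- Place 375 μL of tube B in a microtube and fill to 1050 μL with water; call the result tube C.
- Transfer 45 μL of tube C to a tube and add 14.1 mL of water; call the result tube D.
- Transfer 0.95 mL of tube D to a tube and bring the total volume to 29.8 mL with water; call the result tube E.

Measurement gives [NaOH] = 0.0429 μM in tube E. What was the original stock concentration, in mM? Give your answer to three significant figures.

Step 1: 0.5 mL brought to 1.25 mL → factor 1.25/0.5 = 2.5
Step 2: 375 μL brought to 950 μL → factor 950/375 = 2.5333
Step 3: 375 μL brought to 1050 μL → factor 1050/375 = 2.8
Step 4: 45 μL + 14.1 mL = 14145 μL total → factor 14145/45 = 314.33
Step 5: 0.95 mL brought to 29.8 mL → factor 29.8/0.95 = 31.368
Overall dilution factor = 2.5 × 2.5333 × 2.8 × 314.33 × 31.368 = 1.7485 × 10^5
Stock = 0.0429 μM × 1.7485 × 10^5 = 7501 μM = 7.50 mM

7.50 mM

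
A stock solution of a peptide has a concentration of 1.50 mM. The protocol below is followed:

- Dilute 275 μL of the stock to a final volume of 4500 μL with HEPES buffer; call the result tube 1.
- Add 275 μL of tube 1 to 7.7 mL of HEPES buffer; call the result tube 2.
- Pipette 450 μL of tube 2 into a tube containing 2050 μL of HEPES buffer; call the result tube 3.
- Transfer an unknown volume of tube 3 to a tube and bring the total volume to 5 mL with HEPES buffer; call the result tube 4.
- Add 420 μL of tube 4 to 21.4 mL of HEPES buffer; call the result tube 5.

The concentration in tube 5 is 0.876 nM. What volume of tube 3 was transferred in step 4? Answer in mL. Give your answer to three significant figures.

0.400 mL

Step 1: 275 μL brought to 4500 μL → factor 4500/275 = 16.364
Step 2: 275 μL + 7.7 mL = 7975 μL total → factor 7975/275 = 29
Step 3: 450 μL + 2050 μL = 2500 μL total → factor 2500/450 = 5.5556
Step 4: v brought to 5 mL → factor = 5 mL/v
Step 5: 420 μL + 21.4 mL = 21820 μL total → factor 21820/420 = 51.952
Product of known-step factors = 1.3697 × 10^5
Overall factor = 1.50 mM / (0.876 nM) = 1.7123 × 10^6
Step-4 factor = 1.7123 × 10^6 / 1.3697 × 10^5 = 12.502
v = 5 mL / 12.502 = 0.400 mL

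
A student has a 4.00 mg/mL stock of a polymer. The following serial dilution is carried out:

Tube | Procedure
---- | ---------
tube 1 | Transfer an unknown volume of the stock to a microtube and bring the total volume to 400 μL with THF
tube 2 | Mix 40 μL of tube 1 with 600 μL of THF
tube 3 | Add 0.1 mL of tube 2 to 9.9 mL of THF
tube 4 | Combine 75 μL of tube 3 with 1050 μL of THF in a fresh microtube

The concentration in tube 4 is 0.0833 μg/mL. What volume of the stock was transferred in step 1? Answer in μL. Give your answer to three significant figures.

Step 1: v brought to 400 μL → factor = 400 μL/v
Step 2: 40 μL + 600 μL = 640 μL total → factor 640/40 = 16
Step 3: 0.1 mL + 9.9 mL = 10 mL total → factor 10/0.1 = 100
Step 4: 75 μL + 1050 μL = 1125 μL total → factor 1125/75 = 15
Product of known-step factors = 24000
Overall factor = 4.00 mg/mL / (0.0833 μg/mL) = 48019
Step-1 factor = 48019 / 24000 = 2.0008
v = 400 μL / 2.0008 = 200 μL

200 μL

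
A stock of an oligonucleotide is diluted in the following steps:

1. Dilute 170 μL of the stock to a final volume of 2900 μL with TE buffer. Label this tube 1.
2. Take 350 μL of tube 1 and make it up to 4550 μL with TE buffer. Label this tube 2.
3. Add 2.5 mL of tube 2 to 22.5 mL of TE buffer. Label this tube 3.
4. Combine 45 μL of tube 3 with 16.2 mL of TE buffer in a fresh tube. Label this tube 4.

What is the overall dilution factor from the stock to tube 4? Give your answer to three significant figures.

8.01 × 10^5

Step 1: 170 μL brought to 2900 μL → factor 2900/170 = 17.059
Step 2: 350 μL brought to 4550 μL → factor 4550/350 = 13
Step 3: 2.5 mL + 22.5 mL = 25 mL total → factor 25/2.5 = 10
Step 4: 45 μL + 16.2 mL = 16245 μL total → factor 16245/45 = 361
Overall dilution factor = 17.059 × 13 × 10 × 361 = 8.0057 × 10^5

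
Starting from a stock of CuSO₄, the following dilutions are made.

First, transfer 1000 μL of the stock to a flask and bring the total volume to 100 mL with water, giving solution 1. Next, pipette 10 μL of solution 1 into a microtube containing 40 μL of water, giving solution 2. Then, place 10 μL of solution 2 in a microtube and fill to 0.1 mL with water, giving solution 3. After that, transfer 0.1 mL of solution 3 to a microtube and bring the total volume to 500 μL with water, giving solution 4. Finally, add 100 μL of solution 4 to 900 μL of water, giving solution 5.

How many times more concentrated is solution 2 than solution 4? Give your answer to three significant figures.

50.0

Step 1: 1000 μL brought to 100 mL → factor 1 × 10^5/1000 = 100
Step 2: 10 μL + 40 μL = 50 μL total → factor 50/10 = 5
Step 3: 10 μL brought to 0.1 mL → factor 100/10 = 10
Step 4: 0.1 mL brought to 500 μL → factor 0.5/0.1 = 5
Dilution factor to solution 2 = 500; to solution 4 = 25000
[solution 2]/[solution 4] = (factor to solution 4)/(factor to solution 2) = 25000/500 = 50.0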